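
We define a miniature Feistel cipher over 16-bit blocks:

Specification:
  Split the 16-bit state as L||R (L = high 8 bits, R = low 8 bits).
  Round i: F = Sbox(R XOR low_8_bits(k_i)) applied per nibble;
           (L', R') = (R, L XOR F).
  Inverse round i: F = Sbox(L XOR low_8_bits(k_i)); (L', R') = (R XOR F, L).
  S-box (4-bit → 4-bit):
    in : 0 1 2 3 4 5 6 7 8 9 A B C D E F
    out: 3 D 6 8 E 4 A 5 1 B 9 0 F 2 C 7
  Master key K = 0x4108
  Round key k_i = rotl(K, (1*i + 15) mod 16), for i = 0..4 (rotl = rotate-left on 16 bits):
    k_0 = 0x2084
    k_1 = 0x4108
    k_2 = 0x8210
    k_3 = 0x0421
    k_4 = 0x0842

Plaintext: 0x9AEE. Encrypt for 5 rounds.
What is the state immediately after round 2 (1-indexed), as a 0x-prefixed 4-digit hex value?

s_0 = plaintext = 0x9AEE
s_1 = Round(s_0, k_0) = 0xEE33
s_2 = Round(s_1, k_1) = 0x336E
s_3 = Round(s_2, k_2) = 0x6E6F
s_4 = Round(s_3, k_3) = 0x6F82
s_5 = Round(s_4, k_4) = 0x829C

0x336E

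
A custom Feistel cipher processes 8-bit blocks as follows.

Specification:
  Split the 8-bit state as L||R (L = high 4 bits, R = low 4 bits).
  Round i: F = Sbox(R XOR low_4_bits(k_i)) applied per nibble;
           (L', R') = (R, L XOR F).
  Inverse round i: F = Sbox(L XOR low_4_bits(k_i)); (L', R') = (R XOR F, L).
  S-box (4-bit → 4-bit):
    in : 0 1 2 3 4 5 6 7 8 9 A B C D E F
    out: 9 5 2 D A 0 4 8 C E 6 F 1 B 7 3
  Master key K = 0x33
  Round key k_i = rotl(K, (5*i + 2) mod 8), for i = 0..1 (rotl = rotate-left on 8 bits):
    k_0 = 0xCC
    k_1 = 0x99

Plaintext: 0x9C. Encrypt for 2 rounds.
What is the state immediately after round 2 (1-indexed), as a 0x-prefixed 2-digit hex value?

s_0 = plaintext = 0x9C
s_1 = Round(s_0, k_0) = 0xC0
s_2 = Round(s_1, k_1) = 0x02

0x02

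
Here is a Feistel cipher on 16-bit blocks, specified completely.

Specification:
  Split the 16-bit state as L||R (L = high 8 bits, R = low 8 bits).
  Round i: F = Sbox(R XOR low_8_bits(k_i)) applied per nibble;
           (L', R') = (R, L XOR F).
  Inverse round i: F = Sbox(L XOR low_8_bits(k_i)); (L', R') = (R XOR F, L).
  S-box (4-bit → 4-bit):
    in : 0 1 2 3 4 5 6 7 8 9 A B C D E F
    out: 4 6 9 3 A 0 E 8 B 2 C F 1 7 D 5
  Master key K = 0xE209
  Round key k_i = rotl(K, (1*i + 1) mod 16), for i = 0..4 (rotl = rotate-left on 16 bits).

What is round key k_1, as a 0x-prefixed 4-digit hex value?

K = 0xE209
k_0 = rotl(K, (1*0+1) mod 16) = rotl(K, 1) = 0xC413
k_1 = rotl(K, (1*1+1) mod 16) = rotl(K, 2) = 0x8827

0x8827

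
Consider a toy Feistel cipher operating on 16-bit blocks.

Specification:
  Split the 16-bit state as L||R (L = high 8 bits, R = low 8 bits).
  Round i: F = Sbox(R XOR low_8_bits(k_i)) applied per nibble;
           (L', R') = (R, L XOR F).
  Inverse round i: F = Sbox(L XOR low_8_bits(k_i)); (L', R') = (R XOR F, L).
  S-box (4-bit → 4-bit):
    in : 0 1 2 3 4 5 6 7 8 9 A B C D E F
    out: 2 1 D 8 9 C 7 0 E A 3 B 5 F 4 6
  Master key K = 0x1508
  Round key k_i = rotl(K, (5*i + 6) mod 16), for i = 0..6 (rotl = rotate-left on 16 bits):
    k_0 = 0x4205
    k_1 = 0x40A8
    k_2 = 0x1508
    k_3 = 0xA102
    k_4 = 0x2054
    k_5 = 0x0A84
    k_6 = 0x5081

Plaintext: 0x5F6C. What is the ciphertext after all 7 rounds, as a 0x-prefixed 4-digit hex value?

0xE653

s_0 = plaintext = 0x5F6C
s_1 = Round(s_0, k_0) = 0x6C25
s_2 = Round(s_1, k_1) = 0x2583
s_3 = Round(s_2, k_2) = 0x83CE
s_4 = Round(s_3, k_3) = 0xCED6
s_5 = Round(s_4, k_4) = 0xD623
s_6 = Round(s_5, k_5) = 0x23E6
s_7 = Round(s_6, k_6) = 0xE653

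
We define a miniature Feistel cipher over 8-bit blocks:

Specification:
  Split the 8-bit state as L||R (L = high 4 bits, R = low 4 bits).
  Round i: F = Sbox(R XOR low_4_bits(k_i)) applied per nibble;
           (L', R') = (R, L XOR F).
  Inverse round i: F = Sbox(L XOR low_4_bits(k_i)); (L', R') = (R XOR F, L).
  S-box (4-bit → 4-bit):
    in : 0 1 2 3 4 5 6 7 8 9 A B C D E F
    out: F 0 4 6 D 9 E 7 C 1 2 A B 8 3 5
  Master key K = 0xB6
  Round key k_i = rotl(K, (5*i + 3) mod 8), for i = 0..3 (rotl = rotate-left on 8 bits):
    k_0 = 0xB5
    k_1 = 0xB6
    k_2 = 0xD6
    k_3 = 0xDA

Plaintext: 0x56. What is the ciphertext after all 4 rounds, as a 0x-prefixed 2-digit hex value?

0x23

s_0 = plaintext = 0x56
s_1 = Round(s_0, k_0) = 0x63
s_2 = Round(s_1, k_1) = 0x3F
s_3 = Round(s_2, k_2) = 0xF2
s_4 = Round(s_3, k_3) = 0x23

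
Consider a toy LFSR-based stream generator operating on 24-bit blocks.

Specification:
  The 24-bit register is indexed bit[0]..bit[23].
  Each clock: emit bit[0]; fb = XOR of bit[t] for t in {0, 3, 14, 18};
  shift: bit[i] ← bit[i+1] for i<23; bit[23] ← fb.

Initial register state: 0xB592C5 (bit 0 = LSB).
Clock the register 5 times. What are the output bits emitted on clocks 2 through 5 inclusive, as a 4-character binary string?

reg_0 = 0xB592C5
clock 1: out=1, reg = 0x5AC962
clock 2: out=0, reg = 0xAD64B1
clock 3: out=1, reg = 0xD6B258
clock 4: out=0, reg = 0x6B592C
clock 5: out=0, reg = 0x35AC96

0100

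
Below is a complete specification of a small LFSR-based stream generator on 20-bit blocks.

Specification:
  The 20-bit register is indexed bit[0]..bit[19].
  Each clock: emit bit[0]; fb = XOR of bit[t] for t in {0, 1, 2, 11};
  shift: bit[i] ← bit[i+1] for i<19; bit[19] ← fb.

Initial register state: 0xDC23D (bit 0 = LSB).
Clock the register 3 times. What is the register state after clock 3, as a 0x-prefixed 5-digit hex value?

0x9B847

reg_0 = 0xDC23D
clock 1: out=1, reg = 0x6E11E
clock 2: out=0, reg = 0x3708F
clock 3: out=1, reg = 0x9B847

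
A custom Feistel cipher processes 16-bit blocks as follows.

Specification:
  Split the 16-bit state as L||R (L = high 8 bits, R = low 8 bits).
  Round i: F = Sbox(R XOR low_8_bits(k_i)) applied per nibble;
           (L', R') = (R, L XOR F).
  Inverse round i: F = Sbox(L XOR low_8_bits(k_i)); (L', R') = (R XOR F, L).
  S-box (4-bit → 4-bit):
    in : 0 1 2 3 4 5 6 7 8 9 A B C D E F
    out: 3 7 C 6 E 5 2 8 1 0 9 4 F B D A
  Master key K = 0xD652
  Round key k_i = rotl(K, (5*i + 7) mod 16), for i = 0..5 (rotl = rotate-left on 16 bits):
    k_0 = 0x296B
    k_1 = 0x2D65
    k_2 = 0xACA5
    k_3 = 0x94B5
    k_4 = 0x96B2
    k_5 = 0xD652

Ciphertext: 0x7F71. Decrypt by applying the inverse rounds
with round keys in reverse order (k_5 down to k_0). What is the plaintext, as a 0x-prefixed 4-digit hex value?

0x5034

s_0 = ciphertext = 0x7F71
s_1 = InvRound(s_0, k_5) = 0xBA7F
s_2 = InvRound(s_1, k_4) = 0x4EBA
s_3 = InvRound(s_2, k_3) = 0x1E4E
s_4 = InvRound(s_3, k_2) = 0x0A1E
s_5 = InvRound(s_4, k_1) = 0x340A
s_6 = InvRound(s_5, k_0) = 0x5034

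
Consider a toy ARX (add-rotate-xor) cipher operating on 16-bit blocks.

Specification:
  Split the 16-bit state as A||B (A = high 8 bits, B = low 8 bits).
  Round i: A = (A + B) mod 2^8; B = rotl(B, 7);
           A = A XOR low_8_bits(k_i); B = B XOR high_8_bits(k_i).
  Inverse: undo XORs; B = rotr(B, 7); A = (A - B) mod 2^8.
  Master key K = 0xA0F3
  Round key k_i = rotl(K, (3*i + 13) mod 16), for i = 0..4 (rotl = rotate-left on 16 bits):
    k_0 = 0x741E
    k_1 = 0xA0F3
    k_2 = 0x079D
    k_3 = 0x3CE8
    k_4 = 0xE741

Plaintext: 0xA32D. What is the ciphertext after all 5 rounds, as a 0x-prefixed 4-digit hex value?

0x1A02

s_0 = plaintext = 0xA32D
s_1 = Round(s_0, k_0) = 0xCEE2
s_2 = Round(s_1, k_1) = 0x43D1
s_3 = Round(s_2, k_2) = 0x89EF
s_4 = Round(s_3, k_3) = 0x90CB
s_5 = Round(s_4, k_4) = 0x1A02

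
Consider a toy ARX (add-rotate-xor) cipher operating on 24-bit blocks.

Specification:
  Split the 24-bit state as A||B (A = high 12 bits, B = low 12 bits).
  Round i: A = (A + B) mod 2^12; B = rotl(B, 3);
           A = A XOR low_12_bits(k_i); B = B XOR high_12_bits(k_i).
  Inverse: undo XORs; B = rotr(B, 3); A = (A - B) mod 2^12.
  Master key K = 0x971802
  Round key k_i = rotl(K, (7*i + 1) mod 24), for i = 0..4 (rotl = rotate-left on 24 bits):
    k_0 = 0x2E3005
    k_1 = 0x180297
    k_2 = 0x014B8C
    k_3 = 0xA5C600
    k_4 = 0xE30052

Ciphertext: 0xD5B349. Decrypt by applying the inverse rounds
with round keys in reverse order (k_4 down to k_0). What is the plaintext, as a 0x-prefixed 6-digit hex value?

s_0 = ciphertext = 0xD5B349
s_1 = InvRound(s_0, k_4) = 0x95A3AF
s_2 = InvRound(s_1, k_3) = 0x81C73E
s_3 = InvRound(s_2, k_2) = 0xEAB4E5
s_4 = InvRound(s_3, k_1) = 0x190AAC
s_5 = InvRound(s_4, k_0) = 0x28CF09

0x28CF09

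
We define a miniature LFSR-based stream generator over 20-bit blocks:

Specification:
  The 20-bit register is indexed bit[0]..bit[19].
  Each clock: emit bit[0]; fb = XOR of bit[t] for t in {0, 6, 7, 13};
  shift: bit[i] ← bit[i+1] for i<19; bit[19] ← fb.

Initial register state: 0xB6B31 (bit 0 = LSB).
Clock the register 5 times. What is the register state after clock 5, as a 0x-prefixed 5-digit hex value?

0x85B59

reg_0 = 0xB6B31
clock 1: out=1, reg = 0x5B598
clock 2: out=0, reg = 0x2DACC
clock 3: out=0, reg = 0x16D66
clock 4: out=0, reg = 0x0B6B3
clock 5: out=1, reg = 0x85B59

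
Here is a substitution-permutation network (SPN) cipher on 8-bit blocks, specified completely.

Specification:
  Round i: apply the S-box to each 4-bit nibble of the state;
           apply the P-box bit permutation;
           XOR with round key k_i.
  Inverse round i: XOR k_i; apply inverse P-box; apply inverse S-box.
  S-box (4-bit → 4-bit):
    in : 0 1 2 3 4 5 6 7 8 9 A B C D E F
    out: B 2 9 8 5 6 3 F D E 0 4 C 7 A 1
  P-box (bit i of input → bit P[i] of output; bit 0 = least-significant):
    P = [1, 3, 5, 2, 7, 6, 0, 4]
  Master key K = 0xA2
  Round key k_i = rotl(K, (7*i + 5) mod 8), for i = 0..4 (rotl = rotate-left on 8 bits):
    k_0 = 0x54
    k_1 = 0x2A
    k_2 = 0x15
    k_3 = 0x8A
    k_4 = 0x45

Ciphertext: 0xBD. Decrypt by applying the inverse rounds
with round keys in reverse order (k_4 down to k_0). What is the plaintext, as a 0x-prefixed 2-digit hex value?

0x7A

s_0 = ciphertext = 0xBD
s_1 = InvRound(s_0, k_4) = 0x05
s_2 = InvRound(s_1, k_3) = 0x40
s_3 = InvRound(s_2, k_2) = 0x93
s_4 = InvRound(s_3, k_1) = 0x85
s_5 = InvRound(s_4, k_0) = 0x7A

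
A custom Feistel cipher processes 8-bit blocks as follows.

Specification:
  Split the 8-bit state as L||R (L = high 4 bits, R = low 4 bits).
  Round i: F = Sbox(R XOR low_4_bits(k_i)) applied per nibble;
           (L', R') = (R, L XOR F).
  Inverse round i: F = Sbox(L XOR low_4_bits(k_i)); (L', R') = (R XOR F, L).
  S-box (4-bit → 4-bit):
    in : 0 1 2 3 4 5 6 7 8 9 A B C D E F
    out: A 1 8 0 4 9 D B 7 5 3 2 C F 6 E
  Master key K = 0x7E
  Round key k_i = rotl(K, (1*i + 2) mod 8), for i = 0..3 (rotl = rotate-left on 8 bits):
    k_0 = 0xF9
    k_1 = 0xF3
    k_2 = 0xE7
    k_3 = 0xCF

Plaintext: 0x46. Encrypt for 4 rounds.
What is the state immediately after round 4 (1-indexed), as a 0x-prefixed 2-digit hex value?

s_0 = plaintext = 0x46
s_1 = Round(s_0, k_0) = 0x6A
s_2 = Round(s_1, k_1) = 0xA3
s_3 = Round(s_2, k_2) = 0x3E
s_4 = Round(s_3, k_3) = 0xE2

0xE2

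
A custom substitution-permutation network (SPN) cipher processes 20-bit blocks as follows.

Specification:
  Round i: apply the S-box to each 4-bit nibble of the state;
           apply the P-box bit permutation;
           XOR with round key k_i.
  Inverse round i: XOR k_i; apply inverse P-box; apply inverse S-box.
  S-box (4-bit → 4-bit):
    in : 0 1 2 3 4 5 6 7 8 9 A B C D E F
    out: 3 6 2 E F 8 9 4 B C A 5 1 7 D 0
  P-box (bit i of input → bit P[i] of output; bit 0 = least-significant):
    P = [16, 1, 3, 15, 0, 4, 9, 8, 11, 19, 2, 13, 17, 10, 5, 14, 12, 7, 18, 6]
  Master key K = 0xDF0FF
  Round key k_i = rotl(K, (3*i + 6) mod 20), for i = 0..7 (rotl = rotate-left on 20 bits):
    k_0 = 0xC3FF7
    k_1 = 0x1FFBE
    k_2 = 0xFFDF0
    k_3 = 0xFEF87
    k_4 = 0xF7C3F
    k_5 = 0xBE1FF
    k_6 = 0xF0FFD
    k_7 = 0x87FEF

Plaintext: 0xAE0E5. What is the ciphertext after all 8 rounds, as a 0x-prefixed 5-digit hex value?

0xDF88A

s_0 = plaintext = 0xAE0E5
s_1 = Round(s_0, k_0) = 0x6F416
s_2 = Round(s_1, k_1) = 0x845EA
s_3 = Round(s_2, k_2) = 0xD0A13
s_4 = Round(s_3, k_3) = 0x1591D
s_5 = Round(s_4, k_4) = 0xA1EA1
s_6 = Round(s_5, k_5) = 0xBCC01
s_7 = Round(s_6, k_6) = 0x917E6
s_8 = Round(s_7, k_7) = 0xDF88A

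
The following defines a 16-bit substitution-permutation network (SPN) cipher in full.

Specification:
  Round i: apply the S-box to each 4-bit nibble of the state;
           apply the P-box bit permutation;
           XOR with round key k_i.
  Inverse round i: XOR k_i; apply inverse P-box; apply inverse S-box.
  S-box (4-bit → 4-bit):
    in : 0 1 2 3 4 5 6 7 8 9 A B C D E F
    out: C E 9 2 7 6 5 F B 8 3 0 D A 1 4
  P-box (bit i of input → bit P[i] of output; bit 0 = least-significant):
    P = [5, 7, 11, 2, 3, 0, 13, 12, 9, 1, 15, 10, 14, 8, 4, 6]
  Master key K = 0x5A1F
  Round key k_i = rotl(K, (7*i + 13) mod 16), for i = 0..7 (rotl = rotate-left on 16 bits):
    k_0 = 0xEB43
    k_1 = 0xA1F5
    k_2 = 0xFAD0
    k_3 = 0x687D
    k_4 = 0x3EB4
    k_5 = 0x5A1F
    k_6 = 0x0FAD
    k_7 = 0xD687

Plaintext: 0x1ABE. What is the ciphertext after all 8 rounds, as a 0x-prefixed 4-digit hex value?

0x3BA6

s_0 = plaintext = 0x1ABE
s_1 = Round(s_0, k_0) = 0xE831
s_2 = Round(s_1, k_1) = 0xEF72
s_3 = Round(s_2, k_2) = 0x0AFD
s_4 = Round(s_3, k_3) = 0x4AAB
s_5 = Round(s_4, k_4) = 0x7DAF
s_6 = Round(s_5, k_5) = 0x1744
s_7 = Round(s_6, k_6) = 0xA056
s_8 = Round(s_7, k_7) = 0x3BA6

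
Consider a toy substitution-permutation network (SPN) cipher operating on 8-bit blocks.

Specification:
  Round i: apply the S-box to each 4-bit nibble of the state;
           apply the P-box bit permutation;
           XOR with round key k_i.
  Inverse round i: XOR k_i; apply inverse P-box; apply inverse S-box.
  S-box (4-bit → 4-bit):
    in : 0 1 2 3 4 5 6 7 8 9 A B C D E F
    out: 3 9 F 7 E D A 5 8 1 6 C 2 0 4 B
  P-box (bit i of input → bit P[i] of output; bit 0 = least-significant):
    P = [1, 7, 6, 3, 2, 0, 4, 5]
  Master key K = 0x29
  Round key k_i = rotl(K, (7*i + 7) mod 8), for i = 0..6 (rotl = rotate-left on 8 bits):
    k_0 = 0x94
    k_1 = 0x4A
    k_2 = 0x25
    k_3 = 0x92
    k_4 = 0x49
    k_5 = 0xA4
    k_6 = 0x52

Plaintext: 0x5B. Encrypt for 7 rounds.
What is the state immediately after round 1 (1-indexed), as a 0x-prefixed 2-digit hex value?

s_0 = plaintext = 0x5B
s_1 = Round(s_0, k_0) = 0xE8
s_2 = Round(s_1, k_1) = 0x52
s_3 = Round(s_2, k_2) = 0xDB
s_4 = Round(s_3, k_3) = 0xDA
s_5 = Round(s_4, k_4) = 0x89
s_6 = Round(s_5, k_5) = 0x86
s_7 = Round(s_6, k_6) = 0xFA

0xE8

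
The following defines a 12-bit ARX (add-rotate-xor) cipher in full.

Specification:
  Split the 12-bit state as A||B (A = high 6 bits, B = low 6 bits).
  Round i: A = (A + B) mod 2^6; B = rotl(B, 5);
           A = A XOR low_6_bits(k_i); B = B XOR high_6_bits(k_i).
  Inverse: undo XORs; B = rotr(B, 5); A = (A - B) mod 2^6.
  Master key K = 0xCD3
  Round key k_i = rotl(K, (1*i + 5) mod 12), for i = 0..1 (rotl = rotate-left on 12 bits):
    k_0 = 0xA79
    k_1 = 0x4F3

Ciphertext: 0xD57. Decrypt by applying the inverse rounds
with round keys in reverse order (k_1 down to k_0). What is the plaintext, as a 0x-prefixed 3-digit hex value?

0x103

s_0 = ciphertext = 0xD57
s_1 = InvRound(s_0, k_1) = 0xF88
s_2 = InvRound(s_1, k_0) = 0x103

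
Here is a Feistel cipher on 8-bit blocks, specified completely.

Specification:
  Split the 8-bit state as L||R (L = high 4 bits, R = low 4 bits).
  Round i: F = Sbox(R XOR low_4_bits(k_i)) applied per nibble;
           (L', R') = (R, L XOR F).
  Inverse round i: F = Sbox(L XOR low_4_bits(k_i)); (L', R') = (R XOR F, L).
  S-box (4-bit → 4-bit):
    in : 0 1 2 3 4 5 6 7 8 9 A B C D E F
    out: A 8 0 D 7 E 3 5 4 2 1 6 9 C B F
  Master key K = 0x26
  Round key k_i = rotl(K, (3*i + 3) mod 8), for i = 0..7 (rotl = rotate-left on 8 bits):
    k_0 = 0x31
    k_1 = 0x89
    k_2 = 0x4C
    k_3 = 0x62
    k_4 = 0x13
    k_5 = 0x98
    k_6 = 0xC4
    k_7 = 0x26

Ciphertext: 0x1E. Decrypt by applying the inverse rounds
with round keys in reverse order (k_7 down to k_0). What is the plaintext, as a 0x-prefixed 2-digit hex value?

s_0 = ciphertext = 0x1E
s_1 = InvRound(s_0, k_7) = 0xB1
s_2 = InvRound(s_1, k_6) = 0xEB
s_3 = InvRound(s_2, k_5) = 0x8E
s_4 = InvRound(s_3, k_4) = 0x88
s_5 = InvRound(s_4, k_3) = 0x98
s_6 = InvRound(s_5, k_2) = 0x69
s_7 = InvRound(s_6, k_1) = 0x66
s_8 = InvRound(s_7, k_0) = 0x36

0x36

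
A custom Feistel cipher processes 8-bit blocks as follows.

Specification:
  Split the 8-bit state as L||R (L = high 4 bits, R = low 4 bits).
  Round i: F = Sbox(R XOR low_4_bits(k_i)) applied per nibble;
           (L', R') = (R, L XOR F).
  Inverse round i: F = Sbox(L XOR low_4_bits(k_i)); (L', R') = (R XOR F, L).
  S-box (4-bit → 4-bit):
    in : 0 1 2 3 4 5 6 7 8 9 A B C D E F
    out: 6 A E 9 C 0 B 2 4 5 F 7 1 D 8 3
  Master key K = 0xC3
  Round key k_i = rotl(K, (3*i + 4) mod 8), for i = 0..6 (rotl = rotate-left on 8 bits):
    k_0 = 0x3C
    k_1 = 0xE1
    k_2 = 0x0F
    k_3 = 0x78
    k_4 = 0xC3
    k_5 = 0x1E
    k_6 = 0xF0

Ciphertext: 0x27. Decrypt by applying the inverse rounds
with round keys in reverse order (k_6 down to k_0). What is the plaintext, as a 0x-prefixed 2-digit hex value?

0xEF

s_0 = ciphertext = 0x27
s_1 = InvRound(s_0, k_6) = 0x92
s_2 = InvRound(s_1, k_5) = 0x09
s_3 = InvRound(s_2, k_4) = 0x00
s_4 = InvRound(s_3, k_3) = 0x40
s_5 = InvRound(s_4, k_2) = 0x74
s_6 = InvRound(s_5, k_1) = 0xF7
s_7 = InvRound(s_6, k_0) = 0xEF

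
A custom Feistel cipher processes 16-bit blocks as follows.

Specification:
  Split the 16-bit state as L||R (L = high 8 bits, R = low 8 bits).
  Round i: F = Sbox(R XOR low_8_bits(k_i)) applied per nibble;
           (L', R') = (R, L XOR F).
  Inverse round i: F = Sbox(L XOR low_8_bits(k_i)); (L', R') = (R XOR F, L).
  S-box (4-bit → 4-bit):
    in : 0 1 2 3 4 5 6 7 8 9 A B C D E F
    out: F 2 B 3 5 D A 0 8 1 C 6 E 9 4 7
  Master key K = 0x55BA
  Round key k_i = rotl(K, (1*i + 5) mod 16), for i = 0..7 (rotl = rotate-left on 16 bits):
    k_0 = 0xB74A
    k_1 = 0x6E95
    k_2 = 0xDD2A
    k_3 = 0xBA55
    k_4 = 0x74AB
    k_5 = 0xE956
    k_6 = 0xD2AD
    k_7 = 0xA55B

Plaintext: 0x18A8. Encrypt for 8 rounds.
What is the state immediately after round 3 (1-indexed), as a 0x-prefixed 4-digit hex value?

s_0 = plaintext = 0x18A8
s_1 = Round(s_0, k_0) = 0xA853
s_2 = Round(s_1, k_1) = 0x5342
s_3 = Round(s_2, k_2) = 0x42FB
s_4 = Round(s_3, k_3) = 0xFB86
s_5 = Round(s_4, k_4) = 0x8642
s_6 = Round(s_5, k_5) = 0x42A3
s_7 = Round(s_6, k_6) = 0xA3B6
s_8 = Round(s_7, k_7) = 0xB6EA

0x42FB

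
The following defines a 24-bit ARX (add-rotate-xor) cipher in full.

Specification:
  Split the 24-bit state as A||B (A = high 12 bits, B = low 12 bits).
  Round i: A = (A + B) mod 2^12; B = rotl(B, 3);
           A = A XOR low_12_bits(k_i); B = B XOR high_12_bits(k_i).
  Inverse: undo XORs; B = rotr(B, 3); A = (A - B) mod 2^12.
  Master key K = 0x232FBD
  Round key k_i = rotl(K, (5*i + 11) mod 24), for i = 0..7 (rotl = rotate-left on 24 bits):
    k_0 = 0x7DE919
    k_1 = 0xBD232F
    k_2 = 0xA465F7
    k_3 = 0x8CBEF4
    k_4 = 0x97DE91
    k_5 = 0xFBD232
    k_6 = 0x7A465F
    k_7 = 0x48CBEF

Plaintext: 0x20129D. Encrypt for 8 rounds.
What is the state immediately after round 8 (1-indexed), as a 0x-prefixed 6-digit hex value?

0x794DC9

s_0 = plaintext = 0x20129D
s_1 = Round(s_0, k_0) = 0xD87337
s_2 = Round(s_1, k_1) = 0x39126B
s_3 = Round(s_2, k_2) = 0x00B91F
s_4 = Round(s_3, k_3) = 0x7DE037
s_5 = Round(s_4, k_4) = 0x6848C5
s_6 = Round(s_5, k_5) = 0xD7B991
s_7 = Round(s_6, k_6) = 0x153B28
s_8 = Round(s_7, k_7) = 0x794DC9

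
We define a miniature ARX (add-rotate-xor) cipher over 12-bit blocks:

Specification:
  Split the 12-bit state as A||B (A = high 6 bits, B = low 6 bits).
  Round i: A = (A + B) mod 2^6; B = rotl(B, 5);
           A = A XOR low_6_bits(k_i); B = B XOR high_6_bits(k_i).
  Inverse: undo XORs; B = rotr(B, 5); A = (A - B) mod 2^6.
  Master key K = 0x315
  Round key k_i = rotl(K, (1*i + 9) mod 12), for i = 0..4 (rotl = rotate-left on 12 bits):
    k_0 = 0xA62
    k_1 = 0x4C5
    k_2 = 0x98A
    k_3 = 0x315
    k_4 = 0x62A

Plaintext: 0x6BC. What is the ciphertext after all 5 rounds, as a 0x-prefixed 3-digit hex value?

0x6B2

s_0 = plaintext = 0x6BC
s_1 = Round(s_0, k_0) = 0xD37
s_2 = Round(s_1, k_1) = 0xBA8
s_3 = Round(s_2, k_2) = 0x732
s_4 = Round(s_3, k_3) = 0x6D5
s_5 = Round(s_4, k_4) = 0x6B2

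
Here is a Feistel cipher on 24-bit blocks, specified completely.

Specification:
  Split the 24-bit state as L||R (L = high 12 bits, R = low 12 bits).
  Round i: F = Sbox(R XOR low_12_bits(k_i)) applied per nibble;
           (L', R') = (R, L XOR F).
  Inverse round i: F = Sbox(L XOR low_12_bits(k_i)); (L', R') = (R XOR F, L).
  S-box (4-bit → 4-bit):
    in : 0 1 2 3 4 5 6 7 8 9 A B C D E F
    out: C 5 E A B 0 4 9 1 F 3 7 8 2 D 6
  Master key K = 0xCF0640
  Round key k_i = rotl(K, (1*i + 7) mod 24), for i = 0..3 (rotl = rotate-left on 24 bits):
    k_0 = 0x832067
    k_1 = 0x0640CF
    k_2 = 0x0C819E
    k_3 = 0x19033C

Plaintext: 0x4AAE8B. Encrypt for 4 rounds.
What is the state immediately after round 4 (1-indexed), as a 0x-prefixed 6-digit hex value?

0x53B530

s_0 = plaintext = 0x4AAE8B
s_1 = Round(s_0, k_0) = 0xE8B972
s_2 = Round(s_1, k_1) = 0x9721F9
s_3 = Round(s_2, k_2) = 0x1F953B
s_4 = Round(s_3, k_3) = 0x53B530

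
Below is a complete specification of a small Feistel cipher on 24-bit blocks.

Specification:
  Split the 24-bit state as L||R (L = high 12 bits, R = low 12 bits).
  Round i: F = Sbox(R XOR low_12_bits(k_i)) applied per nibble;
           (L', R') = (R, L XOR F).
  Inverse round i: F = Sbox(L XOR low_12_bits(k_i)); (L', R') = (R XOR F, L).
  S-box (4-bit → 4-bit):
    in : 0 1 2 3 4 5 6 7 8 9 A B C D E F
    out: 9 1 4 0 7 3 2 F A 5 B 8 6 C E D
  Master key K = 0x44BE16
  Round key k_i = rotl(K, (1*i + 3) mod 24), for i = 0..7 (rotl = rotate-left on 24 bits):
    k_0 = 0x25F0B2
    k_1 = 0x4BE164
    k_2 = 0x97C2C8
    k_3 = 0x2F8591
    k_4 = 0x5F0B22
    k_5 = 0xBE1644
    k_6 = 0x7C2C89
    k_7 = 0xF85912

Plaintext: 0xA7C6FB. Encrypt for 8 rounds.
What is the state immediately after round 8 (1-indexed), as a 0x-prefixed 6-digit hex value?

0xDE3381

s_0 = plaintext = 0xA7C6FB
s_1 = Round(s_0, k_0) = 0x6FB809
s_2 = Round(s_1, k_1) = 0x8093D7
s_3 = Round(s_2, k_2) = 0x3D7914
s_4 = Round(s_3, k_3) = 0x914574
s_5 = Round(s_4, k_4) = 0x574726
s_6 = Round(s_5, k_5) = 0x726450
s_7 = Round(s_6, k_6) = 0x450DE3
s_8 = Round(s_7, k_7) = 0xDE3381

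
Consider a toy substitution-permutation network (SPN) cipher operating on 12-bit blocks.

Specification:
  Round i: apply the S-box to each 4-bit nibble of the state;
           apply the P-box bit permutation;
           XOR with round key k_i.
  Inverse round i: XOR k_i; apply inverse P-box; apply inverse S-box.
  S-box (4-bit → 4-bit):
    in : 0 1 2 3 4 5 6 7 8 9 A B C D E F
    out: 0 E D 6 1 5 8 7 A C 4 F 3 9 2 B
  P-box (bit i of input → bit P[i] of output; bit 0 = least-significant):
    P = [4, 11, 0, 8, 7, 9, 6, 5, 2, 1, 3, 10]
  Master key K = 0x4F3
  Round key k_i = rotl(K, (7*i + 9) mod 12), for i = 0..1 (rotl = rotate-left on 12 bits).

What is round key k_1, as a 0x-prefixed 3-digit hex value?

0xF34

K = 0x4F3
k_0 = rotl(K, (7*0+9) mod 12) = rotl(K, 9) = 0x69E
k_1 = rotl(K, (7*1+9) mod 12) = rotl(K, 4) = 0xF34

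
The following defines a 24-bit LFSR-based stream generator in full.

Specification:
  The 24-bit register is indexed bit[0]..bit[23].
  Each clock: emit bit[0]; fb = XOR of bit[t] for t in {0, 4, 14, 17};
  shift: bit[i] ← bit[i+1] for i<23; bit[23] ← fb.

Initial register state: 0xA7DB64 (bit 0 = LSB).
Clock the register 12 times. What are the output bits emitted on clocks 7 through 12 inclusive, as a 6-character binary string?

101101

reg_0 = 0xA7DB64
clock 1: out=0, reg = 0x53EDB2
clock 2: out=0, reg = 0xA9F6D9
clock 3: out=1, reg = 0xD4FB6C
clock 4: out=0, reg = 0xEA7DB6
clock 5: out=0, reg = 0xF53EDB
clock 6: out=1, reg = 0x7A9F6D
clock 7: out=1, reg = 0x3D4FB6
clock 8: out=0, reg = 0x1EA7DB
clock 9: out=1, reg = 0x8F53ED
clock 10: out=1, reg = 0xC7A9F6
clock 11: out=0, reg = 0x63D4FB
clock 12: out=1, reg = 0x31EA7D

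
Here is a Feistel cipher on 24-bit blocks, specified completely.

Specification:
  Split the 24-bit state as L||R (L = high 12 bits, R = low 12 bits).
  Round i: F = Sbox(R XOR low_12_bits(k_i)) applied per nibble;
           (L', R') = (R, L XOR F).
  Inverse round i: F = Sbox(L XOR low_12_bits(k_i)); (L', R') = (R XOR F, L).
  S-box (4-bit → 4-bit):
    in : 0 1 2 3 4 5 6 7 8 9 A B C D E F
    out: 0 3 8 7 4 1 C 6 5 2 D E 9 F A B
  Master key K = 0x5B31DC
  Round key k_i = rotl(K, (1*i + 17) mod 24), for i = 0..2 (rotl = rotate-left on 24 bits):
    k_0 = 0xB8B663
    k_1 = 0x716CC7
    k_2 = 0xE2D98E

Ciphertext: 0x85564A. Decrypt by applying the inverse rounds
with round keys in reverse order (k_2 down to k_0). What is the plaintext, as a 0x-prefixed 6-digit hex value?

s_0 = ciphertext = 0x85564A
s_1 = InvRound(s_0, k_2) = 0x5B4855
s_2 = InvRound(s_1, k_1) = 0xA325B4
s_3 = InvRound(s_2, k_0) = 0xCA7A32

0xCA7A32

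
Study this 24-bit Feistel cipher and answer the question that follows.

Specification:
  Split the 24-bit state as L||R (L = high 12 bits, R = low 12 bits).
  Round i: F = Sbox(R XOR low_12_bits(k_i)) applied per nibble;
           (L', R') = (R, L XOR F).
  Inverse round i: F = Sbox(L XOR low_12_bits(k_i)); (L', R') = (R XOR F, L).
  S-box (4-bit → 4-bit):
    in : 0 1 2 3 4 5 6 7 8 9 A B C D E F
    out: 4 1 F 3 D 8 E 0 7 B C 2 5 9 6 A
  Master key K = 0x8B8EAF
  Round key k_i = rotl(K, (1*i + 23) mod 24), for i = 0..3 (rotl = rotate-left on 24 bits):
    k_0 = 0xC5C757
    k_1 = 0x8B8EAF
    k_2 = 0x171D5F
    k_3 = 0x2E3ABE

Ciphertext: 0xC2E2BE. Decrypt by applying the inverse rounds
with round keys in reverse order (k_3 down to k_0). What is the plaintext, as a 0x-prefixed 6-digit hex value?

0xAB8F41

s_0 = ciphertext = 0xC2E2BE
s_1 = InvRound(s_0, k_3) = 0xC0AC2E
s_2 = InvRound(s_1, k_2) = 0xDA6C0A
s_3 = InvRound(s_2, k_1) = 0xF41DA6
s_4 = InvRound(s_3, k_0) = 0xAB8F41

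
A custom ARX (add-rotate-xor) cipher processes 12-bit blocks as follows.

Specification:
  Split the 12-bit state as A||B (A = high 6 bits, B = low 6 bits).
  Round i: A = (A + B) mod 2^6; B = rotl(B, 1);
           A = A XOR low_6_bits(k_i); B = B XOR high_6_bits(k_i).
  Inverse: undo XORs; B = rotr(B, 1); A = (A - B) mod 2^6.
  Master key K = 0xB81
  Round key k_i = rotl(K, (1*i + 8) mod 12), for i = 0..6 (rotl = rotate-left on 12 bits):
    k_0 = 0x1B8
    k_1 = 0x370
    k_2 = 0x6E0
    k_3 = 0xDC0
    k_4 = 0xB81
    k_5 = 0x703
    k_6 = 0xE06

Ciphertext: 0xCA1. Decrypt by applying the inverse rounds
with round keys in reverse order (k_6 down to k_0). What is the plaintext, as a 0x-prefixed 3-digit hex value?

s_0 = ciphertext = 0xCA1
s_1 = InvRound(s_0, k_6) = 0x22C
s_2 = InvRound(s_1, k_5) = 0xCD8
s_3 = InvRound(s_2, k_4) = 0x5DB
s_4 = InvRound(s_3, k_3) = 0x056
s_5 = InvRound(s_4, k_2) = 0xEE6
s_6 = InvRound(s_5, k_1) = 0x5B5
s_7 = InvRound(s_6, k_0) = 0xD79

0xD79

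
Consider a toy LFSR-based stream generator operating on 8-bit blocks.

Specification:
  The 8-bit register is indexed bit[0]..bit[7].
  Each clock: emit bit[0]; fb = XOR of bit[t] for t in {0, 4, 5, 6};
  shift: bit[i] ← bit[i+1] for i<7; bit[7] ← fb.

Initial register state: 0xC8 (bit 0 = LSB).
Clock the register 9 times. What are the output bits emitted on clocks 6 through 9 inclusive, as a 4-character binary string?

0111

reg_0 = 0xC8
clock 1: out=0, reg = 0xE4
clock 2: out=0, reg = 0x72
clock 3: out=0, reg = 0xB9
clock 4: out=1, reg = 0xDC
clock 5: out=0, reg = 0x6E
clock 6: out=0, reg = 0x37
clock 7: out=1, reg = 0x9B
clock 8: out=1, reg = 0x4D
clock 9: out=1, reg = 0x26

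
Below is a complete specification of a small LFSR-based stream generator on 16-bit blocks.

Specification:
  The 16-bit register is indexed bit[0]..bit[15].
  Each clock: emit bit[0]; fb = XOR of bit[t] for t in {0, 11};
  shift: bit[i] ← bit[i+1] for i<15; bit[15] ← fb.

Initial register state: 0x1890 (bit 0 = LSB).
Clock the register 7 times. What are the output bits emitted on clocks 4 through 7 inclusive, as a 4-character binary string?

0100

reg_0 = 0x1890
clock 1: out=0, reg = 0x8C48
clock 2: out=0, reg = 0xC624
clock 3: out=0, reg = 0x6312
clock 4: out=0, reg = 0x3189
clock 5: out=1, reg = 0x98C4
clock 6: out=0, reg = 0xCC62
clock 7: out=0, reg = 0xE631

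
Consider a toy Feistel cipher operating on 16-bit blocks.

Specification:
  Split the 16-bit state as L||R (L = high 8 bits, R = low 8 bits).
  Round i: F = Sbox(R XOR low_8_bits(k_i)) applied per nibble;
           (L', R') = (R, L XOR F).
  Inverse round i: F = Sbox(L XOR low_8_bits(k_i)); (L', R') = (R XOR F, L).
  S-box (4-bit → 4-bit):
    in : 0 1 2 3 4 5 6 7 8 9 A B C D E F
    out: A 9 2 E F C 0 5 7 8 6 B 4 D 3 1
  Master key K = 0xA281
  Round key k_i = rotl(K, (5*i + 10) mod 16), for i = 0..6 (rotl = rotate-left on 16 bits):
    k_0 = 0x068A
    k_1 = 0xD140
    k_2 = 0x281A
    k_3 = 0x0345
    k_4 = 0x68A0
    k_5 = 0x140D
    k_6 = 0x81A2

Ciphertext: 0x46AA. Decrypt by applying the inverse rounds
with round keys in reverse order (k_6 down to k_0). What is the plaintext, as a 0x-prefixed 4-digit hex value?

0x7B4B

s_0 = ciphertext = 0x46AA
s_1 = InvRound(s_0, k_6) = 0x9546
s_2 = InvRound(s_1, k_5) = 0xC195
s_3 = InvRound(s_2, k_4) = 0x9CC1
s_4 = InvRound(s_3, k_3) = 0x199C
s_5 = InvRound(s_4, k_2) = 0x3219
s_6 = InvRound(s_5, k_1) = 0x4B32
s_7 = InvRound(s_6, k_0) = 0x7B4B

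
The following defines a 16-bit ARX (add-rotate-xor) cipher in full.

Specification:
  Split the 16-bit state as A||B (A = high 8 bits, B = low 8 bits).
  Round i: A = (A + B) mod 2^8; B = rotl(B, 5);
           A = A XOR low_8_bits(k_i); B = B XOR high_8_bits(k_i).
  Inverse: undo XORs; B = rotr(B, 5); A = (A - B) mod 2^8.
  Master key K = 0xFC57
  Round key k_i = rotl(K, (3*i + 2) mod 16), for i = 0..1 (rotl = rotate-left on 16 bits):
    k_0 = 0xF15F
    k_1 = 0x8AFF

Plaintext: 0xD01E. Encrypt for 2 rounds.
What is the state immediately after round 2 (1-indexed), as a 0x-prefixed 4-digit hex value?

0x1CCC

s_0 = plaintext = 0xD01E
s_1 = Round(s_0, k_0) = 0xB132
s_2 = Round(s_1, k_1) = 0x1CCC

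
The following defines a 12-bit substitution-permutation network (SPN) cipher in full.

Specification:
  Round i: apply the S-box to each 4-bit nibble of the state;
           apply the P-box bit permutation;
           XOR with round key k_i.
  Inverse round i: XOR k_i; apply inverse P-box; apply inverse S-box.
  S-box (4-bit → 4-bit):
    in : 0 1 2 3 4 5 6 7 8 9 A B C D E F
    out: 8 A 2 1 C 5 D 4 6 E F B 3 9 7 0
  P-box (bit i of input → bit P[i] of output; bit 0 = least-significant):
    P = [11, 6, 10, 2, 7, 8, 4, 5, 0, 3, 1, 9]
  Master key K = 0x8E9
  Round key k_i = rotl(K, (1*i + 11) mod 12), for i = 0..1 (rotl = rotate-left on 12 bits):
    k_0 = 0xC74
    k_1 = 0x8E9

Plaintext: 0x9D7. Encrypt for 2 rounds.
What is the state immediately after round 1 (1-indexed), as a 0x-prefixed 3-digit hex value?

s_0 = plaintext = 0x9D7
s_1 = Round(s_0, k_0) = 0xADE
s_2 = Round(s_1, k_1) = 0x602

0xADE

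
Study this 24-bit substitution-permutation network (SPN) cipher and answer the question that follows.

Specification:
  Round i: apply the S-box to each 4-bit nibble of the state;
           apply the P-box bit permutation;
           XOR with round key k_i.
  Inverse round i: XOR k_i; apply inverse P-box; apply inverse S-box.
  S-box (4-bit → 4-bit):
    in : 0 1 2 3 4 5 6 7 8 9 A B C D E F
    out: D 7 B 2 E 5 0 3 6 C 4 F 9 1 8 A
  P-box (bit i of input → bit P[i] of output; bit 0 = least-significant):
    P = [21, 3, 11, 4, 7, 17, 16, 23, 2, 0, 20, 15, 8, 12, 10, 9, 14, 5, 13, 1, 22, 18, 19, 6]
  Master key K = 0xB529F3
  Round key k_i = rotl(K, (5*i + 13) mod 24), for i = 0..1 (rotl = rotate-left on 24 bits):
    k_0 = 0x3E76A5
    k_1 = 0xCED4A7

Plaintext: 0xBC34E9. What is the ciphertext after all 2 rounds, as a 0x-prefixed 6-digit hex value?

0x4C10C5

s_0 = plaintext = 0xBC34E9
s_1 = Round(s_0, k_0) = 0xE2AEF6
s_2 = Round(s_1, k_1) = 0x4C10C5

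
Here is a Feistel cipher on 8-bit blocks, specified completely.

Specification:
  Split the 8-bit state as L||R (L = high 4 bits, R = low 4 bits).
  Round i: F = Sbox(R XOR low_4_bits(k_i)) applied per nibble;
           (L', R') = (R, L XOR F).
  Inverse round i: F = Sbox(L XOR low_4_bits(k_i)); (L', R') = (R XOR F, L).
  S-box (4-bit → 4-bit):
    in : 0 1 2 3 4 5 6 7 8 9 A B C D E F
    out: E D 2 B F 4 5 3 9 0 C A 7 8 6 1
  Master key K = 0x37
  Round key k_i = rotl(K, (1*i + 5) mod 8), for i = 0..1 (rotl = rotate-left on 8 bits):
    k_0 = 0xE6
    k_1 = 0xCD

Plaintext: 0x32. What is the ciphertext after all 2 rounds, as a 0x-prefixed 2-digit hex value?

s_0 = plaintext = 0x32
s_1 = Round(s_0, k_0) = 0x2C
s_2 = Round(s_1, k_1) = 0xCF

0xCF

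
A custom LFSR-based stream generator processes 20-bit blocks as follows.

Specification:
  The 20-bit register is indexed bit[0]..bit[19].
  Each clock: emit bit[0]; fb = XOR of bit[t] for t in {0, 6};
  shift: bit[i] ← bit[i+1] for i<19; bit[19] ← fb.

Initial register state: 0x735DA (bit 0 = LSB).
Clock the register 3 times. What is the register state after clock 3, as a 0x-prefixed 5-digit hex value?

0xAE6BB

reg_0 = 0x735DA
clock 1: out=0, reg = 0xB9AED
clock 2: out=1, reg = 0x5CD76
clock 3: out=0, reg = 0xAE6BB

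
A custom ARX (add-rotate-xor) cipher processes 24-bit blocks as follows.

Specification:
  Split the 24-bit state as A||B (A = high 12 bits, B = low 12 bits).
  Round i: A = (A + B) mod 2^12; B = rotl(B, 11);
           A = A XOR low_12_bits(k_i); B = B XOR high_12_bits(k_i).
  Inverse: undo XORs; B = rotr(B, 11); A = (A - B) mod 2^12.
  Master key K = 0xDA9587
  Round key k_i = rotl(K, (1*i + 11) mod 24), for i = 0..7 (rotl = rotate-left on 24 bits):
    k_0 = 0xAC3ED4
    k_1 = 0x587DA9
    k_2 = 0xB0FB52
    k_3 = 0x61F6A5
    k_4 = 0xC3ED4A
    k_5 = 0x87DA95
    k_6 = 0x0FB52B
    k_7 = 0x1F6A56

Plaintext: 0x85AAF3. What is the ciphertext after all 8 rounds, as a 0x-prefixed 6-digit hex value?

0xF60C33

s_0 = plaintext = 0x85AAF3
s_1 = Round(s_0, k_0) = 0xD997BA
s_2 = Round(s_1, k_1) = 0x8FA65A
s_3 = Round(s_2, k_2) = 0x406822
s_4 = Round(s_3, k_3) = 0xA8D20E
s_5 = Round(s_4, k_4) = 0x1D1D39
s_6 = Round(s_5, k_5) = 0x59F6E1
s_7 = Round(s_6, k_6) = 0x9ABB8B
s_8 = Round(s_7, k_7) = 0xF60C33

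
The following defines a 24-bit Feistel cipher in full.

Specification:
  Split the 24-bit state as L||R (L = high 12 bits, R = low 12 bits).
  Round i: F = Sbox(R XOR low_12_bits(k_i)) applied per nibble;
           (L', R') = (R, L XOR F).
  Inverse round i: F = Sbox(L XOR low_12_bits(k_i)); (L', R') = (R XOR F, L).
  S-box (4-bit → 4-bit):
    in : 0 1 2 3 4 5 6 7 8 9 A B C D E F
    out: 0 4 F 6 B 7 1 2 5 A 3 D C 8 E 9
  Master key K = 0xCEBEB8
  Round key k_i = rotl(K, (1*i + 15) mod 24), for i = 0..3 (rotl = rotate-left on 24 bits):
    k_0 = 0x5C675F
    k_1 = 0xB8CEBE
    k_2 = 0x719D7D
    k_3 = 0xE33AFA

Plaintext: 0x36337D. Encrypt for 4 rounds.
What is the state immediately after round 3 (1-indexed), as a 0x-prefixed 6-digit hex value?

s_0 = plaintext = 0x36337D
s_1 = Round(s_0, k_0) = 0x37D89C
s_2 = Round(s_1, k_1) = 0x89C282
s_3 = Round(s_2, k_2) = 0x282105
s_4 = Round(s_3, k_3) = 0x105F1B

0x282105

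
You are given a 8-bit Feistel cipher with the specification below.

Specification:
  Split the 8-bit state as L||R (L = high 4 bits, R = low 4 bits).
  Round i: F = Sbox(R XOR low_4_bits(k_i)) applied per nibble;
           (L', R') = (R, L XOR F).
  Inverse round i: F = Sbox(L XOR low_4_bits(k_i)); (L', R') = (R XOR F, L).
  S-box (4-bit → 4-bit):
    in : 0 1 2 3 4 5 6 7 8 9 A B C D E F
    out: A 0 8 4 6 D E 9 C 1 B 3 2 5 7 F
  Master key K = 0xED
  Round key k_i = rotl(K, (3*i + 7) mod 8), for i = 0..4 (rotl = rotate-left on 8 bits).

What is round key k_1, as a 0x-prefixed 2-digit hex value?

K = 0xED
k_0 = rotl(K, (3*0+7) mod 8) = rotl(K, 7) = 0xF6
k_1 = rotl(K, (3*1+7) mod 8) = rotl(K, 2) = 0xB7

0xB7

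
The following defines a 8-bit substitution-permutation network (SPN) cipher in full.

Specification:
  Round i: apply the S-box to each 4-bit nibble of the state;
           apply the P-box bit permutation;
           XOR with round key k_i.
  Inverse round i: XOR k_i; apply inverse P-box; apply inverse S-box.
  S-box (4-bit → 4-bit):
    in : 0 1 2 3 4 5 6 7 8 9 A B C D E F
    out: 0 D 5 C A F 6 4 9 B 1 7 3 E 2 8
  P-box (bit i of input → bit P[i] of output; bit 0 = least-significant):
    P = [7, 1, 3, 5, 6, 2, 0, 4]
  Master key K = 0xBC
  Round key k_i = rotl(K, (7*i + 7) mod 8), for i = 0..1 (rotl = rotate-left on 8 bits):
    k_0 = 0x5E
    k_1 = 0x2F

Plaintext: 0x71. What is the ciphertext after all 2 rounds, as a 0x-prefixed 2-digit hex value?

s_0 = plaintext = 0x71
s_1 = Round(s_0, k_0) = 0xF7
s_2 = Round(s_1, k_1) = 0x37

0x37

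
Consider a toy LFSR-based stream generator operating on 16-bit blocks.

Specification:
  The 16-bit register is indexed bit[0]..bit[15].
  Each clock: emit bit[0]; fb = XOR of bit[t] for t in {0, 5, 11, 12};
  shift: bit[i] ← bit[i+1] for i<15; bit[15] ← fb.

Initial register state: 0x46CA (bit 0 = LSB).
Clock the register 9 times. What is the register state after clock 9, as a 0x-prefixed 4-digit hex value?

reg_0 = 0x46CA
clock 1: out=0, reg = 0x2365
clock 2: out=1, reg = 0x11B2
clock 3: out=0, reg = 0x08D9
clock 4: out=1, reg = 0x046C
clock 5: out=0, reg = 0x8236
clock 6: out=0, reg = 0xC11B
clock 7: out=1, reg = 0xE08D
clock 8: out=1, reg = 0xF046
clock 9: out=0, reg = 0xF823

0xF823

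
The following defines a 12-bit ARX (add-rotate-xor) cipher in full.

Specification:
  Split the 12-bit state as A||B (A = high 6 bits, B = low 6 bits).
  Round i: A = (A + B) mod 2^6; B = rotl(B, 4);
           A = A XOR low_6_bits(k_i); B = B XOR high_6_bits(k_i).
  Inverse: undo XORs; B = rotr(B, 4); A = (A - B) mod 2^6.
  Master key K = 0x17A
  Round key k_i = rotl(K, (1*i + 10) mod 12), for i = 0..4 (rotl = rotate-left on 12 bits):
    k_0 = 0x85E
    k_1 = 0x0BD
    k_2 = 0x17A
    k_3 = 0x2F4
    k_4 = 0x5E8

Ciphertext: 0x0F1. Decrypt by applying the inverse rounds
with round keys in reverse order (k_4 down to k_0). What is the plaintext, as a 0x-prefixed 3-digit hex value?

s_0 = ciphertext = 0x0F1
s_1 = InvRound(s_0, k_4) = 0x45A
s_2 = InvRound(s_1, k_3) = 0x805
s_3 = InvRound(s_2, k_2) = 0x680
s_4 = InvRound(s_3, k_1) = 0x7C8
s_5 = InvRound(s_4, k_0) = 0x6E6

0x6E6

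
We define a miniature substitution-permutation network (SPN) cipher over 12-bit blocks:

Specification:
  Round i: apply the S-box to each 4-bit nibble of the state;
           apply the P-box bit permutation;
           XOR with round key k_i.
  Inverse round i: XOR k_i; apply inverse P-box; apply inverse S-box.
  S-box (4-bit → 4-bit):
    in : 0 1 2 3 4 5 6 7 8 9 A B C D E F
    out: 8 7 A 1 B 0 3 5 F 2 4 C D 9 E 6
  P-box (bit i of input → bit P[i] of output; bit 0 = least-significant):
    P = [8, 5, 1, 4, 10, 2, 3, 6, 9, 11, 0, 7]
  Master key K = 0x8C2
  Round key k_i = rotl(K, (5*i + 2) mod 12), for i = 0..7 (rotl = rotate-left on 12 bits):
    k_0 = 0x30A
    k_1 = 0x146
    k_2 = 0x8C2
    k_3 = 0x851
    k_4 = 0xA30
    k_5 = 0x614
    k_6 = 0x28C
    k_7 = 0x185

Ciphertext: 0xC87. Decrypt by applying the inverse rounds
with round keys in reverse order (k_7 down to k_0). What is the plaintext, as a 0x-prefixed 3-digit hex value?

s_0 = ciphertext = 0xC87
s_1 = InvRound(s_0, k_7) = 0x937
s_2 = InvRound(s_1, k_6) = 0x8A8
s_3 = InvRound(s_2, k_5) = 0x412
s_4 = InvRound(s_3, k_4) = 0x63F
s_5 = InvRound(s_4, k_3) = 0x68F
s_6 = InvRound(s_5, k_2) = 0x185
s_7 = InvRound(s_6, k_1) = 0xB0A
s_8 = InvRound(s_7, k_0) = 0x955

0x955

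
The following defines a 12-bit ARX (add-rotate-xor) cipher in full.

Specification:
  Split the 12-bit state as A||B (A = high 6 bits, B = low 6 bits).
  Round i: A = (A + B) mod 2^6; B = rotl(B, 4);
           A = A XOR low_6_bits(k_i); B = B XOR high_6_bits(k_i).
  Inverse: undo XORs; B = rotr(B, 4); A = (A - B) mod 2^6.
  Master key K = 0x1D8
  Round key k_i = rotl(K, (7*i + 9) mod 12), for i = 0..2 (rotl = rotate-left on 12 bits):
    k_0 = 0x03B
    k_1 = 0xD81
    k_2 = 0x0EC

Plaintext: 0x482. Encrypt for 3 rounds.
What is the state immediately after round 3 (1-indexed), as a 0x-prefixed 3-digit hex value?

s_0 = plaintext = 0x482
s_1 = Round(s_0, k_0) = 0xBE0
s_2 = Round(s_1, k_1) = 0x3BE
s_3 = Round(s_2, k_2) = 0x82C

0x82C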